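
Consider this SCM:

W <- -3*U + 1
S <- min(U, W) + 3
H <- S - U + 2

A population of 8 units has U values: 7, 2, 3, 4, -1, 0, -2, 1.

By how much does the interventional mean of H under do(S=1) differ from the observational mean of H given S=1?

do(S=1) breaks S's dependence on U. With S=1 fixed, H across the units is -4, 1, 0, -1, 4, 3, 5, 2, mean 1.25.
Observing S=1 restricts to units where S's equation naturally yields 1: U ∈ {-2, 1}. In that subpopulation H = 5, 2, mean 3.5.
Difference = 1.25 − 3.5 = -2.25.

-2.25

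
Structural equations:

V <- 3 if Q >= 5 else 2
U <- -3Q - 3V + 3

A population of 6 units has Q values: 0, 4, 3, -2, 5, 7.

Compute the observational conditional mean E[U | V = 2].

-6.75

E[U|V=2] averages over only the 4 units with V=2 (Q = 0, 4, 3, -2): U = -3, -15, -12, 3, mean -6.75.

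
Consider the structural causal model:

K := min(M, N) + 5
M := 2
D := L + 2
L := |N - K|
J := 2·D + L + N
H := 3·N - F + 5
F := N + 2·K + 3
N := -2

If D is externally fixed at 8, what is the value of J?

19

Intervening sets D = 8 and removes its equation (D := L + 2).
K = min(M, N) + 5  [with M=2, N=-2]  = 3
L = |N - K|  [with N=-2, K=3]  = 5
J = 2·D + L + N  [with D=8, L=5, N=-2]  = 19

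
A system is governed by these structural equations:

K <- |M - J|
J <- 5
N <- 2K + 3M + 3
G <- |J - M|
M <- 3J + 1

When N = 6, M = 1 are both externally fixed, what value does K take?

Setting N = 6, M = 1 by intervention discards those variables' equations.
K = |M - J|  [with M=1, J=5]  = 4

4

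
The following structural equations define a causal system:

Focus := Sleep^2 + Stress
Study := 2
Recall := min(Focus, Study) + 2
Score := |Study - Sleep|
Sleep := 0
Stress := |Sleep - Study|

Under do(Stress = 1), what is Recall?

3

The intervention breaks the incoming arrows to Stress: Stress := |Sleep - Study| no longer applies, and Stress = 1.
Focus = Sleep^2 + Stress  [with Sleep=0, Stress=1]  = 1
Recall = min(Focus, Study) + 2  [with Focus=1, Study=2]  = 3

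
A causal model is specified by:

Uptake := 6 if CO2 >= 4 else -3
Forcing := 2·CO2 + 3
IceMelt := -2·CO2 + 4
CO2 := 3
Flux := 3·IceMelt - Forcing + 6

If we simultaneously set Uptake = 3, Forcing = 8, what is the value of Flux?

-8

Setting Uptake = 3, Forcing = 8 by intervention discards those variables' equations.
IceMelt = -2·CO2 + 4  [with CO2=3]  = -2
Flux = 3·IceMelt - Forcing + 6  [with IceMelt=-2, Forcing=8]  = -8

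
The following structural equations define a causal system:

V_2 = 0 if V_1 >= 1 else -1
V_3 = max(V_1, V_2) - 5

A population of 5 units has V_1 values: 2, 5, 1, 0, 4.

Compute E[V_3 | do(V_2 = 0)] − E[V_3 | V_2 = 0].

The intervention sets V_2=0 in all 5 units regardless of V_1. Recomputing V_3 per unit gives -3, 0, -4, -5, -1; average -2.6.
Observing V_2=0 restricts to units where V_2's equation naturally yields 0: V_1 ∈ {2, 5, 1, 4}. In that subpopulation V_3 = -3, 0, -4, -1, mean -2.
Difference = -2.6 − (-2) = -0.6.

-0.6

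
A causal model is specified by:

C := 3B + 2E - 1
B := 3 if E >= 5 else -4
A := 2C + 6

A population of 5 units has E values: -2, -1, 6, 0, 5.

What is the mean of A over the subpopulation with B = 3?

44

E[A|B=3] averages over only the 2 units with B=3 (E = 6, 5): A = 46, 42, mean 44.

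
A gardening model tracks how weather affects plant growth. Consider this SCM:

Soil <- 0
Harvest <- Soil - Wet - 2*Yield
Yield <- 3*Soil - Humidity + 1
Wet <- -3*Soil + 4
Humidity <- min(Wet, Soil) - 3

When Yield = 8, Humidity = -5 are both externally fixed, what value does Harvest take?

-20

The joint intervention fixes Yield = 8, Humidity = -5, removing each variable's own equation.
Wet = -3*Soil + 4  [with Soil=0]  = 4
Harvest = Soil - Wet - 2*Yield  [with Soil=0, Wet=4, Yield=8]  = -20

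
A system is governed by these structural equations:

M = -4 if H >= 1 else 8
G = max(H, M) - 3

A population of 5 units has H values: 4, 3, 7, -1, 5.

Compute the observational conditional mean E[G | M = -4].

E[G|M=-4] averages over only the 4 units with M=-4 (H = 4, 3, 7, 5): G = 1, 0, 4, 2, mean 1.75.

1.75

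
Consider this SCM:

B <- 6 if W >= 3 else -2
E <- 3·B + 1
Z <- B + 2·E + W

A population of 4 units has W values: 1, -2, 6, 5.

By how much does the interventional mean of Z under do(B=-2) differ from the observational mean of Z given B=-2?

3

do(B=-2) breaks B's dependence on W. With B=-2 fixed, Z across the units is -11, -14, -6, -7, mean -9.5.
E[Z|B=-2] averages over only the 2 units with B=-2 (W = 1, -2): Z = -11, -14, mean -12.5.
Difference = -9.5 − (-12.5) = 3.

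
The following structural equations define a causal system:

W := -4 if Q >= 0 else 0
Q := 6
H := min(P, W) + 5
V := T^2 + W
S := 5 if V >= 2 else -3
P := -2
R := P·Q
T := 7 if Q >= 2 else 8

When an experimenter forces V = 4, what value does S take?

Intervening sets V = 4 and removes its equation (V := T^2 + W).
S = 5 if V >= 2 else -3  [with V=4]  = 5

5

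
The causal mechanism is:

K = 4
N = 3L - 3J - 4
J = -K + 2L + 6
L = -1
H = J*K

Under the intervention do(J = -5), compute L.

Under do(J=-5), the mechanism J = -K + 2L + 6 is discarded; J is fixed at -5.
L is not downstream of the intervention, so its value is determined by the original equations.

-1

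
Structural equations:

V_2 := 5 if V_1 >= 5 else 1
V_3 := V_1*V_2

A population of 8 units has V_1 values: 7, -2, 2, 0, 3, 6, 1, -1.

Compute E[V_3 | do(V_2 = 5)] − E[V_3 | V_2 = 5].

-22.5

Under do(V_2=5), V_2's equation is replaced by V_2=5 for every unit. Per-unit V_3: 35, -10, 10, 0, 15, 30, 5, -5. Mean = 10.
Observing V_2=5 restricts to units where V_2's equation naturally yields 5: V_1 ∈ {7, 6}. In that subpopulation V_3 = 35, 30, mean 32.5.
Difference = 10 − 32.5 = -22.5.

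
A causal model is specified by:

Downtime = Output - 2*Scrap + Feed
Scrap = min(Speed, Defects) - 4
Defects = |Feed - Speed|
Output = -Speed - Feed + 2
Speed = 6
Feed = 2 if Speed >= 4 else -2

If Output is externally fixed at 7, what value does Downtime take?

The intervention breaks the incoming arrows to Output: Output = -Speed - Feed + 2 no longer applies, and Output = 7.
Feed = 2 if Speed >= 4 else -2  [with Speed=6]  = 2
Defects = |Feed - Speed|  [with Feed=2, Speed=6]  = 4
Scrap = min(Speed, Defects) - 4  [with Speed=6, Defects=4]  = 0
Downtime = Output - 2*Scrap + Feed  [with Output=7, Scrap=0, Feed=2]  = 9

9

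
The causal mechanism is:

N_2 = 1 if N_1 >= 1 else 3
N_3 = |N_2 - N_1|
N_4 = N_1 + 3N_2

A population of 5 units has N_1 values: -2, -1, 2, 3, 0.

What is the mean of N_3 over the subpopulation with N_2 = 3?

4

Conditioning on N_2=3 selects the 3 unit(s) with N_1 ∈ {-2, -1, 0}. Their N_3 values: 5, 4, 3. Mean = 4.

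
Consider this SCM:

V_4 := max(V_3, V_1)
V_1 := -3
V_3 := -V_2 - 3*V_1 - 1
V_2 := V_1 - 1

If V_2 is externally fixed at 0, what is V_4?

8

Under do(V_2=0), the mechanism V_2 := V_1 - 1 is discarded; V_2 is fixed at 0.
V_3 = -V_2 - 3*V_1 - 1  [with V_2=0, V_1=-3]  = 8
V_4 = max(V_3, V_1)  [with V_3=8, V_1=-3]  = 8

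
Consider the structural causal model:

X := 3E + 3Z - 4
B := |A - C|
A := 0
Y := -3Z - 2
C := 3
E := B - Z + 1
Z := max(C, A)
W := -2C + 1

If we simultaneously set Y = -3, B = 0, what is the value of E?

-2

Setting Y = -3, B = 0 by intervention discards those variables' equations.
Z = max(C, A)  [with C=3, A=0]  = 3
E = B - Z + 1  [with B=0, Z=3]  = -2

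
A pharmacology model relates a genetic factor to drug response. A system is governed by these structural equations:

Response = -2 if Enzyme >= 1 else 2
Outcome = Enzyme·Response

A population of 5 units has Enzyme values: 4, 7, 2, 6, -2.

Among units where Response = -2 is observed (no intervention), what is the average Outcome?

-9.5

Observing Response=-2 restricts to units where Response's equation naturally yields -2: Enzyme ∈ {4, 7, 2, 6}. In that subpopulation Outcome = -8, -14, -4, -12, mean -9.5.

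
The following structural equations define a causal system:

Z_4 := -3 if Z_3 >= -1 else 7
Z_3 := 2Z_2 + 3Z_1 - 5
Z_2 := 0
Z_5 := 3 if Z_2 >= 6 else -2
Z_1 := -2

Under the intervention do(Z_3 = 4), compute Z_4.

The intervention breaks the incoming arrows to Z_3: Z_3 := 2Z_2 + 3Z_1 - 5 no longer applies, and Z_3 = 4.
Z_4 = -3 if Z_3 >= -1 else 7  [with Z_3=4]  = -3

-3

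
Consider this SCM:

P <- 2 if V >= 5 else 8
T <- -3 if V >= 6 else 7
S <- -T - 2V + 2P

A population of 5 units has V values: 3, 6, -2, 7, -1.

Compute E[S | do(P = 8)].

Under do(P=8), P's equation is replaced by P=8 for every unit. Per-unit S: 3, 7, 13, 5, 11. Mean = 7.8.

7.8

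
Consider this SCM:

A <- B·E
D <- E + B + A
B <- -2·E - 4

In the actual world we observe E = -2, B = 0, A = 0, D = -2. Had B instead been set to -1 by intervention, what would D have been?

-1

Under do(B=-1), the mechanism B <- -2·E - 4 is discarded; B is fixed at -1.
A = B·E  [with B=-1, E=-2]  = 2
D = E + B + A  [with E=-2, B=-1, A=2]  = -1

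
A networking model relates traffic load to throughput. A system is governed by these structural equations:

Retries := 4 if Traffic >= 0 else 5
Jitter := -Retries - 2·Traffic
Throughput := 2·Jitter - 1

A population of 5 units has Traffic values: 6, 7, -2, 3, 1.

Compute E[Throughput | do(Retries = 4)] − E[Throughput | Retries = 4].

5

The intervention sets Retries=4 in all 5 units regardless of Traffic. Recomputing Throughput per unit gives -33, -37, -1, -21, -13; average -21.
Conditioning on Retries=4 selects the 4 unit(s) with Traffic ∈ {6, 7, 3, 1}. Their Throughput values: -33, -37, -21, -13. Mean = -26.
Difference = -21 − (-26) = 5.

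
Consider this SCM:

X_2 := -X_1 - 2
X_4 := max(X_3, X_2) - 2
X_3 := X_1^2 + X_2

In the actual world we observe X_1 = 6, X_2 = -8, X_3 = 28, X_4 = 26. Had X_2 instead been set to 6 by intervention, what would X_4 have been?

Under do(X_2=6), the mechanism X_2 := -X_1 - 2 is discarded; X_2 is fixed at 6.
X_3 = X_1^2 + X_2  [with X_1=6, X_2=6]  = 42
X_4 = max(X_3, X_2) - 2  [with X_3=42, X_2=6]  = 40

40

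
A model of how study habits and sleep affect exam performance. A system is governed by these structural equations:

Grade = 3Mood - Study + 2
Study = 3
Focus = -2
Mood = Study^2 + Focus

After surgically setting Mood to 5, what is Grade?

14

The intervention breaks the incoming arrows to Mood: Mood = Study^2 + Focus no longer applies, and Mood = 5.
Grade = 3Mood - Study + 2  [with Mood=5, Study=3]  = 14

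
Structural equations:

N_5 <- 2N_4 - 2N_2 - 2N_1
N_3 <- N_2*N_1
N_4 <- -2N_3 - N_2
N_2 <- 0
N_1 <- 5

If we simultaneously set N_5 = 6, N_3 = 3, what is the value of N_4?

Under do(N_5 = 6, N_3 = 3), each intervened variable's structural equation is replaced by its fixed value.
N_4 = -2N_3 - N_2  [with N_3=3, N_2=0]  = -6

-6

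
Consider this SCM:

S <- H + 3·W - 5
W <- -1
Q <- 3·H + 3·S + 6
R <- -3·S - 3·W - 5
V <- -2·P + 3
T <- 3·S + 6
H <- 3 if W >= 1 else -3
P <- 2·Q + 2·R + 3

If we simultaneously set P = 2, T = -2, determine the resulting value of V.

The joint intervention fixes P = 2, T = -2, removing each variable's own equation.
V = -2·P + 3  [with P=2]  = -1

-1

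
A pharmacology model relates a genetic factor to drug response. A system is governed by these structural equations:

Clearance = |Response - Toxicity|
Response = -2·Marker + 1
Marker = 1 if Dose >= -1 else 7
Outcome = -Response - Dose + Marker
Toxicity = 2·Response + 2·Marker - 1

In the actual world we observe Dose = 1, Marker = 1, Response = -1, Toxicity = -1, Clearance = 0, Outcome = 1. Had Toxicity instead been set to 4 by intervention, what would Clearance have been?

Intervening sets Toxicity = 4 and removes its equation (Toxicity = 2·Response + 2·Marker - 1).
Marker = 1 if Dose >= -1 else 7  [with Dose=1]  = 1
Response = -2·Marker + 1  [with Marker=1]  = -1
Clearance = |Response - Toxicity|  [with Response=-1, Toxicity=4]  = 5

5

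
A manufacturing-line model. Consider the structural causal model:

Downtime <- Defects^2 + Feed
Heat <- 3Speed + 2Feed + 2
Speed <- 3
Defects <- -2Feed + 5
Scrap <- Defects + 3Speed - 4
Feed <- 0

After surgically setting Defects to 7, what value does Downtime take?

Under do(Defects=7), the mechanism Defects <- -2Feed + 5 is discarded; Defects is fixed at 7.
Downtime = Defects^2 + Feed  [with Defects=7, Feed=0]  = 49

49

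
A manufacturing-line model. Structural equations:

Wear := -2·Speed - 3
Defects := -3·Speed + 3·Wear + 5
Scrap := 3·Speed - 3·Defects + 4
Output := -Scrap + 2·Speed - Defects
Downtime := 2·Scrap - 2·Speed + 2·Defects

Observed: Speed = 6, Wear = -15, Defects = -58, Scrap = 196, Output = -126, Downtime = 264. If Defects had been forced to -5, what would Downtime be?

52

The intervention breaks the incoming arrows to Defects: Defects := -3·Speed + 3·Wear + 5 no longer applies, and Defects = -5.
Scrap = 3·Speed - 3·Defects + 4  [with Speed=6, Defects=-5]  = 37
Downtime = 2·Scrap - 2·Speed + 2·Defects  [with Scrap=37, Speed=6, Defects=-5]  = 52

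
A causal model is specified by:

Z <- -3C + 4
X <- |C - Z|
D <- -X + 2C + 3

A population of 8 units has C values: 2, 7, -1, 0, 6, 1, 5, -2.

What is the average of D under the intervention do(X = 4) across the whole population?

3.5

Under do(X=4), X's equation is replaced by X=4 for every unit. Per-unit D: 3, 13, -3, -1, 11, 1, 9, -5. Mean = 3.5.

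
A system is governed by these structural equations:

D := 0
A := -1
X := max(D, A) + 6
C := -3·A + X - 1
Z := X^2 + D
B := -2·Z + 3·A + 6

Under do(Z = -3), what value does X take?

do(Z=-3) replaces the equation Z := X^2 + D with the constant Z = -3.
X is not downstream of the intervention, so its value is determined by the original equations.
X = max(D, A) + 6  [with D=0, A=-1]  = 6

6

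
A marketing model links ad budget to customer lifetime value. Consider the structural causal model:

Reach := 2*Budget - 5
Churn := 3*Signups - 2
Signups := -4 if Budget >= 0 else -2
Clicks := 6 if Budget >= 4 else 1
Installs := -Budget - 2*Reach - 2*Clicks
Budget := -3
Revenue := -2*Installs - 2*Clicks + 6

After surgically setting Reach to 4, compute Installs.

-7

Under do(Reach=4), the mechanism Reach := 2*Budget - 5 is discarded; Reach is fixed at 4.
Clicks = 6 if Budget >= 4 else 1  [with Budget=-3]  = 1
Installs = -Budget - 2*Reach - 2*Clicks  [with Budget=-3, Reach=4, Clicks=1]  = -7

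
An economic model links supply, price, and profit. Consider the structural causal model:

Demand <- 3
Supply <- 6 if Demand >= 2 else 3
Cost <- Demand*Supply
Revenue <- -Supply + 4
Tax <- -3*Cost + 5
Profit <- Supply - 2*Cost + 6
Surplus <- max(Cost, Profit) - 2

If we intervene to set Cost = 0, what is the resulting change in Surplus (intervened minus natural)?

The intervention breaks the incoming arrows to Cost: Cost <- Demand*Supply no longer applies, and Cost = 0.
Supply = 6 if Demand >= 2 else 3  [with Demand=3]  = 6
Profit = Supply - 2*Cost + 6  [with Supply=6, Cost=0]  = 12
Surplus = max(Cost, Profit) - 2  [with Cost=0, Profit=12]  = 10
Without intervention: Supply = 6 if Demand >= 2 else 3  [with Demand=3]  = 6; Cost = Demand*Supply  [with Demand=3, Supply=6]  = 18; Profit = Supply - 2*Cost + 6  [with Supply=6, Cost=18]  = -24; Surplus = max(Cost, Profit) - 2  [with Cost=18, Profit=-24]  = 16.
Change = 10 − 16 = -6.

-6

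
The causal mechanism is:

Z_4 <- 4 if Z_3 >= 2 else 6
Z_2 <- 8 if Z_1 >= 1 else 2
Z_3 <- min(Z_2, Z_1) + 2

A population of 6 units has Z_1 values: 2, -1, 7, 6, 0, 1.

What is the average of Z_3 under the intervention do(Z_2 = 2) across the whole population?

do(Z_2=2) breaks Z_2's dependence on Z_1. With Z_2=2 fixed, Z_3 across the units is 4, 1, 4, 4, 2, 3, mean 3.

3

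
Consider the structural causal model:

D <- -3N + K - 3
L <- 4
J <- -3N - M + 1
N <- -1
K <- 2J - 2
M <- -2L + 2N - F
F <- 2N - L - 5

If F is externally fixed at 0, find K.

The intervention breaks the incoming arrows to F: F <- 2N - L - 5 no longer applies, and F = 0.
M = -2L + 2N - F  [with L=4, N=-1, F=0]  = -10
J = -3N - M + 1  [with N=-1, M=-10]  = 14
K = 2J - 2  [with J=14]  = 26

26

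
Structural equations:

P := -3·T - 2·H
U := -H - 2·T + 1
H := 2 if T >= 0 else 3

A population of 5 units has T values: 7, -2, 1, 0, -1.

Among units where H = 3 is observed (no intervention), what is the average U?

Conditioning on H=3 selects the 2 unit(s) with T ∈ {-2, -1}. Their U values: 2, 0. Mean = 1.

1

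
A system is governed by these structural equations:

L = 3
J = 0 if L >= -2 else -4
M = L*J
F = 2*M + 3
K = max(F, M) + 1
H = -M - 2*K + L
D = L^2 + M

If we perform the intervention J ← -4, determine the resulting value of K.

do(J=-4) replaces the equation J = 0 if L >= -2 else -4 with the constant J = -4.
M = L*J  [with L=3, J=-4]  = -12
F = 2*M + 3  [with M=-12]  = -21
K = max(F, M) + 1  [with F=-21, M=-12]  = -11

-11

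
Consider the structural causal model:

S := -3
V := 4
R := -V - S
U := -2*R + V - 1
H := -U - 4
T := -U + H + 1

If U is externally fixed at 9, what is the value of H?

Intervening sets U = 9 and removes its equation (U := -2*R + V - 1).
H = -U - 4  [with U=9]  = -13

-13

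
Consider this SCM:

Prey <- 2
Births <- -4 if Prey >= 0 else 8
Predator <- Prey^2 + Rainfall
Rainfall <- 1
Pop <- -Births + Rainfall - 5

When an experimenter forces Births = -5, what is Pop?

Intervening sets Births = -5 and removes its equation (Births <- -4 if Prey >= 0 else 8).
Pop = -Births + Rainfall - 5  [with Births=-5, Rainfall=1]  = 1

1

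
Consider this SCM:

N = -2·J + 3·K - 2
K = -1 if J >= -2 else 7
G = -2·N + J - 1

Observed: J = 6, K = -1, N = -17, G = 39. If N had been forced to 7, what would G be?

-9

The intervention breaks the incoming arrows to N: N = -2·J + 3·K - 2 no longer applies, and N = 7.
G = -2·N + J - 1  [with N=7, J=6]  = -9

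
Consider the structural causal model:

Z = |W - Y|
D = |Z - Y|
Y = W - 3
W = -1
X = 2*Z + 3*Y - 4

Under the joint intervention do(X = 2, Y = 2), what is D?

1

The joint intervention fixes X = 2, Y = 2, removing each variable's own equation.
Z = |W - Y|  [with W=-1, Y=2]  = 3
D = |Z - Y|  [with Z=3, Y=2]  = 1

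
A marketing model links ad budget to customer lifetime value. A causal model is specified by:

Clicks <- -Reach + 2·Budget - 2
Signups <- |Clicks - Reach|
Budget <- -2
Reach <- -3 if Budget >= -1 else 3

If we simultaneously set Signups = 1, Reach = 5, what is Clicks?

-11

Setting Signups = 1, Reach = 5 by intervention discards those variables' equations.
Clicks = -Reach + 2·Budget - 2  [with Reach=5, Budget=-2]  = -11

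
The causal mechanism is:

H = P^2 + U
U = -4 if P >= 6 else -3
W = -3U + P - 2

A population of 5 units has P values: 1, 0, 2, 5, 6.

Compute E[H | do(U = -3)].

10.2

Every unit gets U=-3 under the intervention. H values become -2, -3, 1, 22, 33; E[H|do(U=-3)] = 10.2.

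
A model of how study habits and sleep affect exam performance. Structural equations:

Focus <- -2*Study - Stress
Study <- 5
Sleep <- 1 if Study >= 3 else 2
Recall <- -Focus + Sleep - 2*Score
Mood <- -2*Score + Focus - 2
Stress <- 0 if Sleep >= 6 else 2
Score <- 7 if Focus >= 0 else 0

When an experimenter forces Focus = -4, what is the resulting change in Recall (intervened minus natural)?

The intervention breaks the incoming arrows to Focus: Focus <- -2*Study - Stress no longer applies, and Focus = -4.
Sleep = 1 if Study >= 3 else 2  [with Study=5]  = 1
Score = 7 if Focus >= 0 else 0  [with Focus=-4]  = 0
Recall = -Focus + Sleep - 2*Score  [with Focus=-4, Sleep=1, Score=0]  = 5
Without intervention: Sleep = 1 if Study >= 3 else 2  [with Study=5]  = 1; Stress = 0 if Sleep >= 6 else 2  [with Sleep=1]  = 2; Focus = -2*Study - Stress  [with Study=5, Stress=2]  = -12; Score = 7 if Focus >= 0 else 0  [with Focus=-12]  = 0; Recall = -Focus + Sleep - 2*Score  [with Focus=-12, Sleep=1, Score=0]  = 13.
Change = 5 − 13 = -8.

-8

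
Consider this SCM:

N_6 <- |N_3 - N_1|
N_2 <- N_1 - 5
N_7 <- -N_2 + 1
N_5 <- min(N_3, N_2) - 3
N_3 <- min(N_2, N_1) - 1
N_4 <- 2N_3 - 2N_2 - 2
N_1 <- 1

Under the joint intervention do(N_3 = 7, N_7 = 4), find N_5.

Setting N_3 = 7, N_7 = 4 by intervention discards those variables' equations.
N_2 = N_1 - 5  [with N_1=1]  = -4
N_5 = min(N_3, N_2) - 3  [with N_3=7, N_2=-4]  = -7

-7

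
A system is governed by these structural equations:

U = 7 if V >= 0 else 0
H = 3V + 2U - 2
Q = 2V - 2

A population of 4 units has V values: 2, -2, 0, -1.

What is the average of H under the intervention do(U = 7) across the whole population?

11.25

do(U=7) breaks U's dependence on V. With U=7 fixed, H across the units is 18, 6, 12, 9, mean 11.25.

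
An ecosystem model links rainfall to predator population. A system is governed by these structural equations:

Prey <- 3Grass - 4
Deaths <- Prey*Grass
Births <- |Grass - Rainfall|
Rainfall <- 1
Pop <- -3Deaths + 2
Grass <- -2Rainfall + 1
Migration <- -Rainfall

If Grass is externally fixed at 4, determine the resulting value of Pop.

-94

Under do(Grass=4), the mechanism Grass <- -2Rainfall + 1 is discarded; Grass is fixed at 4.
Prey = 3Grass - 4  [with Grass=4]  = 8
Deaths = Prey*Grass  [with Prey=8, Grass=4]  = 32
Pop = -3Deaths + 2  [with Deaths=32]  = -94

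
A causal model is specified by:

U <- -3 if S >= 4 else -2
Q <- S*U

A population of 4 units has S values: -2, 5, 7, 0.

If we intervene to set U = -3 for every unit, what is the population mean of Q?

-7.5

Every unit gets U=-3 under the intervention. Q values become 6, -15, -21, 0; E[Q|do(U=-3)] = -7.5.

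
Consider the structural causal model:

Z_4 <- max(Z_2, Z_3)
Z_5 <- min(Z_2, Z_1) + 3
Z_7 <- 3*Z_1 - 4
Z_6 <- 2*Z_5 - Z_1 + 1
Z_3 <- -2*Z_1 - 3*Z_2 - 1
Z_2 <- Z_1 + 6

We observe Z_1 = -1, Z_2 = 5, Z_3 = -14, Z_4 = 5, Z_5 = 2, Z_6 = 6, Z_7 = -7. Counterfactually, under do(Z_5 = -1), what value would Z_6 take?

The intervention breaks the incoming arrows to Z_5: Z_5 <- min(Z_2, Z_1) + 3 no longer applies, and Z_5 = -1.
Z_6 = 2*Z_5 - Z_1 + 1  [with Z_5=-1, Z_1=-1]  = 0

0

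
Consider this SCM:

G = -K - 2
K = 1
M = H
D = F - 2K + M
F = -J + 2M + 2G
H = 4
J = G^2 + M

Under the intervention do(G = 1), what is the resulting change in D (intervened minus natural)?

The intervention breaks the incoming arrows to G: G = -K - 2 no longer applies, and G = 1.
M = H  [with H=4]  = 4
J = G^2 + M  [with G=1, M=4]  = 5
F = -J + 2M + 2G  [with J=5, M=4, G=1]  = 5
D = F - 2K + M  [with F=5, K=1, M=4]  = 7
Without intervention: G = -K - 2  [with K=1]  = -3; M = H  [with H=4]  = 4; J = G^2 + M  [with G=-3, M=4]  = 13; F = -J + 2M + 2G  [with J=13, M=4, G=-3]  = -11; D = F - 2K + M  [with F=-11, K=1, M=4]  = -9.
Change = 7 − (-9) = 16.

16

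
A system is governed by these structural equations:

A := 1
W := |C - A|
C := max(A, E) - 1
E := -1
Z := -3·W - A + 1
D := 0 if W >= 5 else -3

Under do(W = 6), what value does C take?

Under do(W=6), the mechanism W := |C - A| is discarded; W is fixed at 6.
Since C is not a descendant of the intervened variable, it is unaffected.
C = max(A, E) - 1  [with A=1, E=-1]  = 0

0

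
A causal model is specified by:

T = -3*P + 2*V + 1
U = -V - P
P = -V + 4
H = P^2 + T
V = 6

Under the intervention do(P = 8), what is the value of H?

do(P=8) replaces the equation P = -V + 4 with the constant P = 8.
T = -3*P + 2*V + 1  [with P=8, V=6]  = -11
H = P^2 + T  [with P=8, T=-11]  = 53

53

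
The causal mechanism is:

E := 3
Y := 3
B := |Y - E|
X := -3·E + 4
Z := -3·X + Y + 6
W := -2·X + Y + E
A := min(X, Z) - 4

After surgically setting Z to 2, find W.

16

The intervention breaks the incoming arrows to Z: Z := -3·X + Y + 6 no longer applies, and Z = 2.
Since W is not a descendant of the intervened variable, it is unaffected.
X = -3·E + 4  [with E=3]  = -5
W = -2·X + Y + E  [with X=-5, Y=3, E=3]  = 16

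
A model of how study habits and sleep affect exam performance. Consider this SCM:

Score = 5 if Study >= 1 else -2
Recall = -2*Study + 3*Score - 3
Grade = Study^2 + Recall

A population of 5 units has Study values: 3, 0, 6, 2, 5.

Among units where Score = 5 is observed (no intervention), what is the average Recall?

4

E[Recall|Score=5] averages over only the 4 units with Score=5 (Study = 3, 6, 2, 5): Recall = 6, 0, 8, 2, mean 4.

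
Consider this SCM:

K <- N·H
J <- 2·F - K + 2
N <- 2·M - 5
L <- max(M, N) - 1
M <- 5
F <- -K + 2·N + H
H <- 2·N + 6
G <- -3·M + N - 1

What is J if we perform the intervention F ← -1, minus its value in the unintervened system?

106

Intervening sets F = -1 and removes its equation (F <- -K + 2·N + H).
N = 2·M - 5  [with M=5]  = 5
H = 2·N + 6  [with N=5]  = 16
K = N·H  [with N=5, H=16]  = 80
J = 2·F - K + 2  [with F=-1, K=80]  = -80
Without intervention: N = 2·M - 5  [with M=5]  = 5; H = 2·N + 6  [with N=5]  = 16; K = N·H  [with N=5, H=16]  = 80; F = -K + 2·N + H  [with K=80, N=5, H=16]  = -54; J = 2·F - K + 2  [with F=-54, K=80]  = -186.
Change = -80 − (-186) = 106.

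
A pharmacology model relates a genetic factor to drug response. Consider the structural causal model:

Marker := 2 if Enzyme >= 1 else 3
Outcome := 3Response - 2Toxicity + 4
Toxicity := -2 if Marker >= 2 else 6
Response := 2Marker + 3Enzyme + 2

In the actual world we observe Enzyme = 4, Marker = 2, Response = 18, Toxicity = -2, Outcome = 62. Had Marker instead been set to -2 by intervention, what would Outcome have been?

22

do(Marker=-2) replaces the equation Marker := 2 if Enzyme >= 1 else 3 with the constant Marker = -2.
Response = 2Marker + 3Enzyme + 2  [with Marker=-2, Enzyme=4]  = 10
Toxicity = -2 if Marker >= 2 else 6  [with Marker=-2]  = 6
Outcome = 3Response - 2Toxicity + 4  [with Response=10, Toxicity=6]  = 22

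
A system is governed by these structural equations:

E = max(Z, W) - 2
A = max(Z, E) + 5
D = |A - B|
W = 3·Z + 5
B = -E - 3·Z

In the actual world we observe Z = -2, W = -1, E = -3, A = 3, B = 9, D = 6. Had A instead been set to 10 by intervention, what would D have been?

1

Under do(A=10), the mechanism A = max(Z, E) + 5 is discarded; A is fixed at 10.
W = 3·Z + 5  [with Z=-2]  = -1
E = max(Z, W) - 2  [with Z=-2, W=-1]  = -3
B = -E - 3·Z  [with E=-3, Z=-2]  = 9
D = |A - B|  [with A=10, B=9]  = 1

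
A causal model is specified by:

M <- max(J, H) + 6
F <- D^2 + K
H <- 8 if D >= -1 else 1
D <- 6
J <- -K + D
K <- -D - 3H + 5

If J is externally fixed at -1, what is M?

The intervention breaks the incoming arrows to J: J <- -K + D no longer applies, and J = -1.
H = 8 if D >= -1 else 1  [with D=6]  = 8
M = max(J, H) + 6  [with J=-1, H=8]  = 14

14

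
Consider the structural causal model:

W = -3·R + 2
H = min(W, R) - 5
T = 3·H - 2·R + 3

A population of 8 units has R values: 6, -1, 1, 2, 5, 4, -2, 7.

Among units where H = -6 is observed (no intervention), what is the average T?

Conditioning on H=-6 selects the 2 unit(s) with R ∈ {-1, 1}. Their T values: -13, -17. Mean = -15.

-15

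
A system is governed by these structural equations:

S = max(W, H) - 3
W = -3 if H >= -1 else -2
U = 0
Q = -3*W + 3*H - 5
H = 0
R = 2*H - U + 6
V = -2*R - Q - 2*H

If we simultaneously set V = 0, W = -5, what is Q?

Setting V = 0, W = -5 by intervention discards those variables' equations.
Q = -3*W + 3*H - 5  [with W=-5, H=0]  = 10

10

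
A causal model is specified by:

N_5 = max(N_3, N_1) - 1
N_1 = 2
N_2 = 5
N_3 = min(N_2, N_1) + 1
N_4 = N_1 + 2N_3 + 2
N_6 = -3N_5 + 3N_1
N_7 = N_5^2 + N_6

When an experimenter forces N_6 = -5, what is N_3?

do(N_6=-5) replaces the equation N_6 = -3N_5 + 3N_1 with the constant N_6 = -5.
N_3 is not downstream of the intervention, so its value is determined by the original equations.
N_3 = min(N_2, N_1) + 1  [with N_2=5, N_1=2]  = 3

3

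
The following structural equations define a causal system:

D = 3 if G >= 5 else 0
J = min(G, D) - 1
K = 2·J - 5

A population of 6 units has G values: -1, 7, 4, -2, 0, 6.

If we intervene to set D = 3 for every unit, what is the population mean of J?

Under do(D=3), D's equation is replaced by D=3 for every unit. Per-unit J: -2, 2, 2, -3, -1, 2. Mean = 0.

0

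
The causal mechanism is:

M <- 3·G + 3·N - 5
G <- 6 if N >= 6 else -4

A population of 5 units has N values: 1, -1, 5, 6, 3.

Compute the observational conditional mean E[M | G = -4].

Conditioning on G=-4 selects the 4 unit(s) with N ∈ {1, -1, 5, 3}. Their M values: -14, -20, -2, -8. Mean = -11.

-11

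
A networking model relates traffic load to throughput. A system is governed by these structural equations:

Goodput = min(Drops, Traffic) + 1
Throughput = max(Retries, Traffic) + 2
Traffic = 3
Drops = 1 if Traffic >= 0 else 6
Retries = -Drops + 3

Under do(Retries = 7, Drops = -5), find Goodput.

Setting Retries = 7, Drops = -5 by intervention discards those variables' equations.
Goodput = min(Drops, Traffic) + 1  [with Drops=-5, Traffic=3]  = -4

-4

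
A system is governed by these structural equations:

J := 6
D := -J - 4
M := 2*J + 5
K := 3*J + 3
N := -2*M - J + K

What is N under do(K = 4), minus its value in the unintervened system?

Intervening sets K = 4 and removes its equation (K := 3*J + 3).
M = 2*J + 5  [with J=6]  = 17
N = -2*M - J + K  [with M=17, J=6, K=4]  = -36
Without intervention: M = 2*J + 5  [with J=6]  = 17; K = 3*J + 3  [with J=6]  = 21; N = -2*M - J + K  [with M=17, J=6, K=21]  = -19.
Change = -36 − (-19) = -17.

-17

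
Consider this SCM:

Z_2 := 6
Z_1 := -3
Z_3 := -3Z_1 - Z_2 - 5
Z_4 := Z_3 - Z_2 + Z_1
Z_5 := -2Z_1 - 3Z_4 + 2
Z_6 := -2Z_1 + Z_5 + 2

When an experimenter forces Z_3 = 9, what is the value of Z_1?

Under do(Z_3=9), the mechanism Z_3 := -3Z_1 - Z_2 - 5 is discarded; Z_3 is fixed at 9.
Z_1 is not downstream of the intervention, so its value is determined by the original equations.

-3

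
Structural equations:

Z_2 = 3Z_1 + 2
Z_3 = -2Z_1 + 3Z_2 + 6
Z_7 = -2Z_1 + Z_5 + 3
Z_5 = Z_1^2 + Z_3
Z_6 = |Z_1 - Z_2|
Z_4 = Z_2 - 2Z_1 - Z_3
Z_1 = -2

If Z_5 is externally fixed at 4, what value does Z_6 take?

The intervention breaks the incoming arrows to Z_5: Z_5 = Z_1^2 + Z_3 no longer applies, and Z_5 = 4.
Since Z_6 is not a descendant of the intervened variable, it is unaffected.
Z_2 = 3Z_1 + 2  [with Z_1=-2]  = -4
Z_6 = |Z_1 - Z_2|  [with Z_1=-2, Z_2=-4]  = 2

2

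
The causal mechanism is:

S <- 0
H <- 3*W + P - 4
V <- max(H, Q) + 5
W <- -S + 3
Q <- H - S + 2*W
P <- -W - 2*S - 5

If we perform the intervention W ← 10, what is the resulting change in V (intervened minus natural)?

28

Under do(W=10), the mechanism W <- -S + 3 is discarded; W is fixed at 10.
P = -W - 2*S - 5  [with W=10, S=0]  = -15
H = 3*W + P - 4  [with W=10, P=-15]  = 11
Q = H - S + 2*W  [with H=11, S=0, W=10]  = 31
V = max(H, Q) + 5  [with H=11, Q=31]  = 36
Without intervention: W = -S + 3  [with S=0]  = 3; P = -W - 2*S - 5  [with W=3, S=0]  = -8; H = 3*W + P - 4  [with W=3, P=-8]  = -3; Q = H - S + 2*W  [with H=-3, S=0, W=3]  = 3; V = max(H, Q) + 5  [with H=-3, Q=3]  = 8.
Change = 36 − 8 = 28.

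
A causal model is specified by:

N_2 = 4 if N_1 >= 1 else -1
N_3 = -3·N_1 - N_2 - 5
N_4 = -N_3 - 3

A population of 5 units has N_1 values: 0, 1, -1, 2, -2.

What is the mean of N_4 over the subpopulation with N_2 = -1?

Conditioning on N_2=-1 selects the 3 unit(s) with N_1 ∈ {0, -1, -2}. Their N_4 values: 1, -2, -5. Mean = -2.

-2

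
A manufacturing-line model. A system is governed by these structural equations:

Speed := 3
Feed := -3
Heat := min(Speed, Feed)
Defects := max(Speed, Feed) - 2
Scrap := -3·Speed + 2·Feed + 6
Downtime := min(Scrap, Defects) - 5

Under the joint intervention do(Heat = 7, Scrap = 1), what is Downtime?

Setting Heat = 7, Scrap = 1 by intervention discards those variables' equations.
Defects = max(Speed, Feed) - 2  [with Speed=3, Feed=-3]  = 1
Downtime = min(Scrap, Defects) - 5  [with Scrap=1, Defects=1]  = -4

-4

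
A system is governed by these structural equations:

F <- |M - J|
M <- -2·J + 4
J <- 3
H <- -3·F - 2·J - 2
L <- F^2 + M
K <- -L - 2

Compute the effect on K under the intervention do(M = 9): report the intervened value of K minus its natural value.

-22

Under do(M=9), the mechanism M <- -2·J + 4 is discarded; M is fixed at 9.
F = |M - J|  [with M=9, J=3]  = 6
L = F^2 + M  [with F=6, M=9]  = 45
K = -L - 2  [with L=45]  = -47
Without intervention: M = -2·J + 4  [with J=3]  = -2; F = |M - J|  [with M=-2, J=3]  = 5; L = F^2 + M  [with F=5, M=-2]  = 23; K = -L - 2  [with L=23]  = -25.
Change = -47 − (-25) = -22.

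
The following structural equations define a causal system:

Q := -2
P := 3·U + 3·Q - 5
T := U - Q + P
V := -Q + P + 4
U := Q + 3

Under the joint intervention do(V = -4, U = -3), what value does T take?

Setting V = -4, U = -3 by intervention discards those variables' equations.
P = 3·U + 3·Q - 5  [with U=-3, Q=-2]  = -20
T = U - Q + P  [with U=-3, Q=-2, P=-20]  = -21

-21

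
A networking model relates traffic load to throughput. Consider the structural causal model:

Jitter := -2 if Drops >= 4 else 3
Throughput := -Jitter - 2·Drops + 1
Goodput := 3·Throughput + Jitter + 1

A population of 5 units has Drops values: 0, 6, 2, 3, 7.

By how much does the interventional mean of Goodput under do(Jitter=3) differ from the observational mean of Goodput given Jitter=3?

Under do(Jitter=3), Jitter's equation is replaced by Jitter=3 for every unit. Per-unit Goodput: -2, -38, -14, -20, -44. Mean = -23.6.
E[Goodput|Jitter=3] averages over only the 3 units with Jitter=3 (Drops = 0, 2, 3): Goodput = -2, -14, -20, mean -12.
Difference = -23.6 − (-12) = -11.6.

-11.6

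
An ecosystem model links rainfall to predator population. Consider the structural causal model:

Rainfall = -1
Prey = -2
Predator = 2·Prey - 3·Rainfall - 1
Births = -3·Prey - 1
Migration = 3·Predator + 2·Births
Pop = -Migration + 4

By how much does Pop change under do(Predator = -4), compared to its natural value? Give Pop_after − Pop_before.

The intervention breaks the incoming arrows to Predator: Predator = 2·Prey - 3·Rainfall - 1 no longer applies, and Predator = -4.
Births = -3·Prey - 1  [with Prey=-2]  = 5
Migration = 3·Predator + 2·Births  [with Predator=-4, Births=5]  = -2
Pop = -Migration + 4  [with Migration=-2]  = 6
Without intervention: Predator = 2·Prey - 3·Rainfall - 1  [with Prey=-2, Rainfall=-1]  = -2; Births = -3·Prey - 1  [with Prey=-2]  = 5; Migration = 3·Predator + 2·Births  [with Predator=-2, Births=5]  = 4; Pop = -Migration + 4  [with Migration=4]  = 0.
Change = 6 − 0 = 6.

6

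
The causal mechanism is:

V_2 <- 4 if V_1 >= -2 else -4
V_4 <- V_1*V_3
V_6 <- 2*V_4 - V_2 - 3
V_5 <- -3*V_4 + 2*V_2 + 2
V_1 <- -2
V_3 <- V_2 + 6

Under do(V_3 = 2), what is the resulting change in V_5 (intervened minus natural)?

do(V_3=2) replaces the equation V_3 <- V_2 + 6 with the constant V_3 = 2.
V_2 = 4 if V_1 >= -2 else -4  [with V_1=-2]  = 4
V_4 = V_1*V_3  [with V_1=-2, V_3=2]  = -4
V_5 = -3*V_4 + 2*V_2 + 2  [with V_4=-4, V_2=4]  = 22
Without intervention: V_2 = 4 if V_1 >= -2 else -4  [with V_1=-2]  = 4; V_3 = V_2 + 6  [with V_2=4]  = 10; V_4 = V_1*V_3  [with V_1=-2, V_3=10]  = -20; V_5 = -3*V_4 + 2*V_2 + 2  [with V_4=-20, V_2=4]  = 70.
Change = 22 − 70 = -48.

-48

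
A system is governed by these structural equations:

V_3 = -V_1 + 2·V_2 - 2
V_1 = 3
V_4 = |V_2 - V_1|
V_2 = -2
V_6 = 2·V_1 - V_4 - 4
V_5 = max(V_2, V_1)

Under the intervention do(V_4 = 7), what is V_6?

Under do(V_4=7), the mechanism V_4 = |V_2 - V_1| is discarded; V_4 is fixed at 7.
V_6 = 2·V_1 - V_4 - 4  [with V_1=3, V_4=7]  = -5

-5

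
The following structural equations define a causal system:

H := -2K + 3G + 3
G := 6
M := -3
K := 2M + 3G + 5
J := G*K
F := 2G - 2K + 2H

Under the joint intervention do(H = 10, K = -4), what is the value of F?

40

The joint intervention fixes H = 10, K = -4, removing each variable's own equation.
F = 2G - 2K + 2H  [with G=6, K=-4, H=10]  = 40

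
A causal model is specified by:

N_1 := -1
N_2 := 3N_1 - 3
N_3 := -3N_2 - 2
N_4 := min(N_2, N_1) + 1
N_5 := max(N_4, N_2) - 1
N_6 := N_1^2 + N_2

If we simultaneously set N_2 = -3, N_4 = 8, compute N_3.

The joint intervention fixes N_2 = -3, N_4 = 8, removing each variable's own equation.
N_3 = -3N_2 - 2  [with N_2=-3]  = 7

7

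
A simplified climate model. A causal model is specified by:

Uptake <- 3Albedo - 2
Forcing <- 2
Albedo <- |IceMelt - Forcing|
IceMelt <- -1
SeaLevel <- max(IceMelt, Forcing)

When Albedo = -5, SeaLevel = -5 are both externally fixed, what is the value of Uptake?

Setting Albedo = -5, SeaLevel = -5 by intervention discards those variables' equations.
Uptake = 3Albedo - 2  [with Albedo=-5]  = -17

-17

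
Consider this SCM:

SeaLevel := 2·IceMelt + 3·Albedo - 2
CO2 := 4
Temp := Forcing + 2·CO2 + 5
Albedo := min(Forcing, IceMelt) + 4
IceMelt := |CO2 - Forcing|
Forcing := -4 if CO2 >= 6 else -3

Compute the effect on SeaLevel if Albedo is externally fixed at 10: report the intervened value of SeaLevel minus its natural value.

The intervention breaks the incoming arrows to Albedo: Albedo := min(Forcing, IceMelt) + 4 no longer applies, and Albedo = 10.
Forcing = -4 if CO2 >= 6 else -3  [with CO2=4]  = -3
IceMelt = |CO2 - Forcing|  [with CO2=4, Forcing=-3]  = 7
SeaLevel = 2·IceMelt + 3·Albedo - 2  [with IceMelt=7, Albedo=10]  = 42
Without intervention: Forcing = -4 if CO2 >= 6 else -3  [with CO2=4]  = -3; IceMelt = |CO2 - Forcing|  [with CO2=4, Forcing=-3]  = 7; Albedo = min(Forcing, IceMelt) + 4  [with Forcing=-3, IceMelt=7]  = 1; SeaLevel = 2·IceMelt + 3·Albedo - 2  [with IceMelt=7, Albedo=1]  = 15.
Change = 42 − 15 = 27.

27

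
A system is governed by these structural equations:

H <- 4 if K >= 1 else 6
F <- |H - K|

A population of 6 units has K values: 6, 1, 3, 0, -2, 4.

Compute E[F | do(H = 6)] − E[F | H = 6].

-3

The intervention sets H=6 in all 6 units regardless of K. Recomputing F per unit gives 0, 5, 3, 6, 8, 2; average 4.
E[F|H=6] averages over only the 2 units with H=6 (K = 0, -2): F = 6, 8, mean 7.
Difference = 4 − 7 = -3.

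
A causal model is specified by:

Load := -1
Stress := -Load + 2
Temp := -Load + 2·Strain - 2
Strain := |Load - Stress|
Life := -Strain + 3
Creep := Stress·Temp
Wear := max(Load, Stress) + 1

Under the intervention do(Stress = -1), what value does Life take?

Under do(Stress=-1), the mechanism Stress := -Load + 2 is discarded; Stress is fixed at -1.
Strain = |Load - Stress|  [with Load=-1, Stress=-1]  = 0
Life = -Strain + 3  [with Strain=0]  = 3

3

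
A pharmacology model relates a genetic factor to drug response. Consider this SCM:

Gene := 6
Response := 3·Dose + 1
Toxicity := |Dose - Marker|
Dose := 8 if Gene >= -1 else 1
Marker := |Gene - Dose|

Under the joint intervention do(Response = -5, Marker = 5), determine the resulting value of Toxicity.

3

The joint intervention fixes Response = -5, Marker = 5, removing each variable's own equation.
Dose = 8 if Gene >= -1 else 1  [with Gene=6]  = 8
Toxicity = |Dose - Marker|  [with Dose=8, Marker=5]  = 3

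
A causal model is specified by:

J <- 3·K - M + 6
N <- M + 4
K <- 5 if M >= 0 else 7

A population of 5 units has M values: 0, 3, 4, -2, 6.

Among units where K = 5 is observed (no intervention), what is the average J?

Conditioning on K=5 selects the 4 unit(s) with M ∈ {0, 3, 4, 6}. Their J values: 21, 18, 17, 15. Mean = 17.75.

17.75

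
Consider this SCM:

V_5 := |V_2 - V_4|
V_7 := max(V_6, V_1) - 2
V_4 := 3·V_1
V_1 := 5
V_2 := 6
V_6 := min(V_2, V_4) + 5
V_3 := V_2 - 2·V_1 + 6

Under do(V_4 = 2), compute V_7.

The intervention breaks the incoming arrows to V_4: V_4 := 3·V_1 no longer applies, and V_4 = 2.
V_6 = min(V_2, V_4) + 5  [with V_2=6, V_4=2]  = 7
V_7 = max(V_6, V_1) - 2  [with V_6=7, V_1=5]  = 5

5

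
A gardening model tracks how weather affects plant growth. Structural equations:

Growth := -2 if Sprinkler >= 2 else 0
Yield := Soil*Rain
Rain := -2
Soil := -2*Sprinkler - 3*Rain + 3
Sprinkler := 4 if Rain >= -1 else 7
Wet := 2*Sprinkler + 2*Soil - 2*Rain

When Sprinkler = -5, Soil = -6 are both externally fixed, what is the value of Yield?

12

Under do(Sprinkler = -5, Soil = -6), each intervened variable's structural equation is replaced by its fixed value.
Yield = Soil*Rain  [with Soil=-6, Rain=-2]  = 12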